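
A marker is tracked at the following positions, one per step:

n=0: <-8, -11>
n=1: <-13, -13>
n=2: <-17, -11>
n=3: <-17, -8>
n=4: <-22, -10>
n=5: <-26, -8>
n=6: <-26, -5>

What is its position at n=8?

<-35, -5>

Step-to-step displacements: <-5, -2>, <-4, +2>, <+0, +3>, <-5, -2>, <-4, +2>, <+0, +3> — a repeating cycle of length 3.
step 7: apply <-5, -2> → <-31, -7>
step 8: apply <-4, +2> → <-35, -5>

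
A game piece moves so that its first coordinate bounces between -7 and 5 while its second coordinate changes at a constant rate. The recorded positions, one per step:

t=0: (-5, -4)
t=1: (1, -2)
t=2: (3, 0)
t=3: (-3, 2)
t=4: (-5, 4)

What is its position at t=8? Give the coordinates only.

(-5, 12)

The first coordinate travels 6 per step and bounces off the walls at -7 and 5.
  step 5: -5 → 1
  step 6: 1 → 3
  step 7: 3 → -3
  step 8: -3 → -5
The second coordinate changes by +2 each step: at step 8 it is 12.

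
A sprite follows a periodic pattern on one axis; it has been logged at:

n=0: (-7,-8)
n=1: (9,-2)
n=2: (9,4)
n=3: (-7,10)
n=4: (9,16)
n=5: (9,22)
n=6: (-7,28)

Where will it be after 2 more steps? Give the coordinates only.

(9,40)

First: cycles through -7, 9, 9 every 3 steps. Step 8 lands at position 2 of the cycle → 9.
Second: linear, +6 per step → 40 at step 8.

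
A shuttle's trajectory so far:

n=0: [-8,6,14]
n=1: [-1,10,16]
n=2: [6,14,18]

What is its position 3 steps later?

[27,26,24]

The position changes by [+7,+4,+2] every step.
step 3: [6,14,18] + [+7,+4,+2] → [13,18,20]
step 4: [13,18,20] + [+7,+4,+2] → [20,22,22]
step 5: [20,22,22] + [+7,+4,+2] → [27,26,24]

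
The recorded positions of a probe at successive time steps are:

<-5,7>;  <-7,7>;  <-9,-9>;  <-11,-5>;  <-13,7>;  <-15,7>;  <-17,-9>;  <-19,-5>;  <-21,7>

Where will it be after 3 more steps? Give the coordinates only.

The first coordinate changes by -2 each step, so at step 11 it is -5 + 11·(-2) = -27.
The second coordinate repeats the cycle [7, 7, -9, -5] with period 4; step 11 mod 4 = 3, giving -5.

<-27,-5>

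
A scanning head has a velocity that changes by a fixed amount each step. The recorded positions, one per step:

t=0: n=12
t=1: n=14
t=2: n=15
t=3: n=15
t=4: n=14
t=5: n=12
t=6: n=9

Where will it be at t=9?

n=-6

First differences are +2, +1, +0, -1, -2, -3; their common second difference is -1 (constant acceleration).
step 7: 9 − 4 → n=5
step 8: 5 − 5 → n=0
step 9: 0 − 6 → n=-6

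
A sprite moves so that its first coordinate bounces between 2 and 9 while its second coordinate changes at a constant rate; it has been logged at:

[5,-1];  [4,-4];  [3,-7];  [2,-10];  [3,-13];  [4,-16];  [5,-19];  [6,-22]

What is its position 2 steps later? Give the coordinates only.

[8,-28]

The first coordinate travels 1 per step and bounces off the walls at 2 and 9.
  step 8: 6 → 7
  step 9: 7 → 8
The second coordinate changes by -3 each step: at step 9 it is -28.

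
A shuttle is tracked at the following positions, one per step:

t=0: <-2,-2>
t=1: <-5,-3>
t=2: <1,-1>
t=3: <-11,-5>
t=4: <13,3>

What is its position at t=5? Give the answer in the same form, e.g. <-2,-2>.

<-35,-13>

Consecutive displacements <-3,-1>, <+6,+2>, <-12,-4>, <+24,+8> scale by a factor of -2 each step.
step 5: <13,3> + <-48,-16> → <-35,-13>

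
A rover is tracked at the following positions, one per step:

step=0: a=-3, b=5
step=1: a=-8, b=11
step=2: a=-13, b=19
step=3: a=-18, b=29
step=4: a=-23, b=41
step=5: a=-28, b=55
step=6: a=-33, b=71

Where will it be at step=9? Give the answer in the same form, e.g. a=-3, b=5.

First differences are (-5, +6), (-5, +8), (-5, +10), (-5, +12), (-5, +14), (-5, +16); their common second difference is (+0, +2) (constant acceleration).
step 7: a=-33, b=71 + (-5, +18) → a=-38, b=89
step 8: a=-38, b=89 + (-5, +20) → a=-43, b=109
step 9: a=-43, b=109 + (-5, +22) → a=-48, b=131

a=-48, b=131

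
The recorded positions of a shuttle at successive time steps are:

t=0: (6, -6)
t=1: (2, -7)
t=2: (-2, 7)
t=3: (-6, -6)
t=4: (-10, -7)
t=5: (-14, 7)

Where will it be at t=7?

First: linear, -4 per step → -22 at step 7.
Second: cycles through -6, -7, 7 every 3 steps. Step 7 lands at position 1 of the cycle → -7.

(-22, -7)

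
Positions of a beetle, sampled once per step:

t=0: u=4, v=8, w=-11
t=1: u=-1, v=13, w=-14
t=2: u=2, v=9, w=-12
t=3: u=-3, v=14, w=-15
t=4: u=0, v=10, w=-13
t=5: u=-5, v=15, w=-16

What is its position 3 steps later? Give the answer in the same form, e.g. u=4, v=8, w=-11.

u=-4, v=12, w=-15

Differencing gives (-5,+5,-3), (+3,-4,+2), (-5,+5,-3), (+3,-4,+2), (-5,+5,-3). This is the pattern (-5,+5,-3), (+3,-4,+2) repeated.
step 6: apply (+3,-4,+2) → u=-2, v=11, w=-14
step 7: apply (-5,+5,-3) → u=-7, v=16, w=-17
step 8: apply (+3,-4,+2) → u=-4, v=12, w=-15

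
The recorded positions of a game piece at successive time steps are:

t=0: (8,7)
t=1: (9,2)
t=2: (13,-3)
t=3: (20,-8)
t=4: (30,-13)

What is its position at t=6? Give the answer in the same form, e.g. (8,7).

First differences are (+1,-5), (+4,-5), (+7,-5), (+10,-5); their common second difference is (+3,+0) (constant acceleration).
step 5: (30,-13) + (+13,-5) → (43,-18)
step 6: (43,-18) + (+16,-5) → (59,-23)

(59,-23)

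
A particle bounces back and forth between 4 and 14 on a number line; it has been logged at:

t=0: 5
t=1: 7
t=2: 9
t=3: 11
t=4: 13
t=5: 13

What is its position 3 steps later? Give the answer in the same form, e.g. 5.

The value travels 2 per step and bounces off the walls at 4 and 14.
  step 6: 13 → 11
  step 7: 11 → 9
  step 8: 9 → 7

7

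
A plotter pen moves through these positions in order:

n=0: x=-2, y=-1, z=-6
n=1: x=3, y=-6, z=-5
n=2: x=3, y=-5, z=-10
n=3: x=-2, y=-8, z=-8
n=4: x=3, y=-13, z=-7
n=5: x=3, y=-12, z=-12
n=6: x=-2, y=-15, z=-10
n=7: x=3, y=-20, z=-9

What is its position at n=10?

Differencing gives (+5, -5, +1), (+0, +1, -5), (-5, -3, +2), (+5, -5, +1), (+0, +1, -5), (-5, -3, +2), (+5, -5, +1). This is the pattern (+5, -5, +1), (+0, +1, -5), (-5, -3, +2) repeated.
step 8: apply (+0, +1, -5) → x=3, y=-19, z=-14
step 9: apply (-5, -3, +2) → x=-2, y=-22, z=-12
step 10: apply (+5, -5, +1) → x=3, y=-27, z=-11

x=3, y=-27, z=-11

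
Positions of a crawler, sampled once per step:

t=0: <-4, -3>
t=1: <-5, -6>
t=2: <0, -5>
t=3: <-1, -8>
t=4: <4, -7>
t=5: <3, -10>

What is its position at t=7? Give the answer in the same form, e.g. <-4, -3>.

<7, -12>

Step-to-step displacements: <-1, -3>, <+5, +1>, <-1, -3>, <+5, +1>, <-1, -3> — a repeating cycle of length 2.
step 6: apply <+5, +1> → <8, -9>
step 7: apply <-1, -3> → <7, -12>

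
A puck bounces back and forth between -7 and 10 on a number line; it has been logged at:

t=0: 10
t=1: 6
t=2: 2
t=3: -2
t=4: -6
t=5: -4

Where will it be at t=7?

4

The value travels 4 per step and bounces off the walls at -7 and 10.
  step 6: -4 → 0
  step 7: 0 → 4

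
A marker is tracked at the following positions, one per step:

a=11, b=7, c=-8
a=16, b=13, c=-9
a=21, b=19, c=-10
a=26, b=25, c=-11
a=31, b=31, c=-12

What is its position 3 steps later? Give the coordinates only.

a=46, b=49, c=-15

The position changes by (+5, +6, -1) every step.
step 5: a=31, b=31, c=-12 + (+5, +6, -1) → a=36, b=37, c=-13
step 6: a=36, b=37, c=-13 + (+5, +6, -1) → a=41, b=43, c=-14
step 7: a=41, b=43, c=-14 + (+5, +6, -1) → a=46, b=49, c=-15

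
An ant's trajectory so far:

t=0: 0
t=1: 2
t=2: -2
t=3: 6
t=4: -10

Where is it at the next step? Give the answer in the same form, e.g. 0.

The jumps are +2, -4, +8, -16 — a geometric progression with ratio -2.
step 5: -10 + 32 → 22

22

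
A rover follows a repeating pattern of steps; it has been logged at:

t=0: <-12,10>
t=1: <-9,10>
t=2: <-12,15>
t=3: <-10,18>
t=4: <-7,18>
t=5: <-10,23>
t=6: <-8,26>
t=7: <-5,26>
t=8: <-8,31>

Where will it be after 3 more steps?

Differencing gives <+3,+0>, <-3,+5>, <+2,+3>, <+3,+0>, <-3,+5>, <+2,+3>, <+3,+0>, <-3,+5>. This is the pattern <+3,+0>, <-3,+5>, <+2,+3> repeated.
step 9: apply <+2,+3> → <-6,34>
step 10: apply <+3,+0> → <-3,34>
step 11: apply <-3,+5> → <-6,39>

<-6,39>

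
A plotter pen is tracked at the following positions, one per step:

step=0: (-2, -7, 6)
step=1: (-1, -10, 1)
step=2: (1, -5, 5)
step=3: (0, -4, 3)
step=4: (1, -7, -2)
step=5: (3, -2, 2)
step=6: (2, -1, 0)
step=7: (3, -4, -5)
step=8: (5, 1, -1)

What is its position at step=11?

(7, 4, -4)

Step-to-step displacements: (+1, -3, -5), (+2, +5, +4), (-1, +1, -2), (+1, -3, -5), (+2, +5, +4), (-1, +1, -2), (+1, -3, -5), (+2, +5, +4) — a repeating cycle of length 3.
step 9: apply (-1, +1, -2) → (4, 2, -3)
step 10: apply (+1, -3, -5) → (5, -1, -8)
step 11: apply (+2, +5, +4) → (7, 4, -4)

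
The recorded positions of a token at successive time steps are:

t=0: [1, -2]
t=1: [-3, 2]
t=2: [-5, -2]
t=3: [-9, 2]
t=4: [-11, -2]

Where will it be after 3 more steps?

[-21, 2]

Differencing gives [-4, +4], [-2, -4], [-4, +4], [-2, -4]. This is the pattern [-4, +4], [-2, -4] repeated.
step 5: apply [-4, +4] → [-15, 2]
step 6: apply [-2, -4] → [-17, -2]
step 7: apply [-4, +4] → [-21, 2]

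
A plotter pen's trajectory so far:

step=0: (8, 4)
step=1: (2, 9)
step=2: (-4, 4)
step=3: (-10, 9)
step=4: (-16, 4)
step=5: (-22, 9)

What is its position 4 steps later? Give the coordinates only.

The first coordinate changes by -6 each step, so at step 9 it is 8 + 9·(-6) = -46.
The second coordinate repeats the cycle [4, 9] with period 2; step 9 mod 2 = 1, giving 9.

(-46, 9)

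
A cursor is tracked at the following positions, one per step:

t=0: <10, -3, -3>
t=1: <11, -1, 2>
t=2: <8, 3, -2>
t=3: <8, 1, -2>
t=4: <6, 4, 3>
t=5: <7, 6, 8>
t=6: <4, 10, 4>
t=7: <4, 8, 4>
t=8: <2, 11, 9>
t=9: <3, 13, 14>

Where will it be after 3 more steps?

Step-to-step displacements: <+1, +2, +5>, <-3, +4, -4>, <+0, -2, +0>, <-2, +3, +5>, <+1, +2, +5>, <-3, +4, -4>, <+0, -2, +0>, <-2, +3, +5>, <+1, +2, +5> — a repeating cycle of length 4.
step 10: apply <-3, +4, -4> → <0, 17, 10>
step 11: apply <+0, -2, +0> → <0, 15, 10>
step 12: apply <-2, +3, +5> → <-2, 18, 15>

<-2, 18, 15>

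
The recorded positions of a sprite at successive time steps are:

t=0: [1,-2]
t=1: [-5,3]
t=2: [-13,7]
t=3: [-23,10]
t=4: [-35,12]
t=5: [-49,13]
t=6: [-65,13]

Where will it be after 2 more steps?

Successive displacements: [-6,+5], [-8,+4], [-10,+3], [-12,+2], [-14,+1], [-16,+0] — each changes by [-2,-1].
step 7: [-65,13] + [-18,-1] → [-83,12]
step 8: [-83,12] + [-20,-2] → [-103,10]

[-103,10]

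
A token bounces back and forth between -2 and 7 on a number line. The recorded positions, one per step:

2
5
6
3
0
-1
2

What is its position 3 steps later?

3

The value travels 3 per step and bounces off the walls at -2 and 7.
  step 7: 2 → 5
  step 8: 5 → 6
  step 9: 6 → 3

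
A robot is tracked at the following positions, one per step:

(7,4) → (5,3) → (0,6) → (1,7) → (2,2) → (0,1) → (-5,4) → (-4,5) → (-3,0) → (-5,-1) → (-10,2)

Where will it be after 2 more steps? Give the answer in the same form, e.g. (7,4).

(-8,-2)

Differencing gives (-2,-1), (-5,+3), (+1,+1), (+1,-5), (-2,-1), (-5,+3), (+1,+1), (+1,-5), (-2,-1), (-5,+3). This is the pattern (-2,-1), (-5,+3), (+1,+1), (+1,-5) repeated.
step 11: apply (+1,+1) → (-9,3)
step 12: apply (+1,-5) → (-8,-2)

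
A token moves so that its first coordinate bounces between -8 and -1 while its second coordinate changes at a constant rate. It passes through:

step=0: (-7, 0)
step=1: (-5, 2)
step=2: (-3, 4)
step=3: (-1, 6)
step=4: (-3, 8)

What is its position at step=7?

(-7, 14)

The first coordinate reflects between -8 and -1, moving 2 per step.
  step 5: -3 → -5
  step 6: -5 → -7
  step 7: -7 → -7
The second coordinate changes by +2 each step: at step 7 it is 14.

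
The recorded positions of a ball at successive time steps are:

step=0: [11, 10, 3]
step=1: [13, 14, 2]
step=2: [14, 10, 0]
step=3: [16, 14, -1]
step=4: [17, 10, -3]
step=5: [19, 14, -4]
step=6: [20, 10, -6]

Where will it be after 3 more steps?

[25, 14, -10]

Differencing gives [+2, +4, -1], [+1, -4, -2], [+2, +4, -1], [+1, -4, -2], [+2, +4, -1], [+1, -4, -2]. This is the pattern [+2, +4, -1], [+1, -4, -2] repeated.
step 7: apply [+2, +4, -1] → [22, 14, -7]
step 8: apply [+1, -4, -2] → [23, 10, -9]
step 9: apply [+2, +4, -1] → [25, 14, -10]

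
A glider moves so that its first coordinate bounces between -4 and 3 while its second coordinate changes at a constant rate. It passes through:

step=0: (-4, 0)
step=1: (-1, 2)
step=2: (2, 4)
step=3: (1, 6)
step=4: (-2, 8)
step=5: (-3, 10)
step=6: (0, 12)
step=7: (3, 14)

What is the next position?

(0, 16)

The first coordinate travels 3 per step and bounces off the walls at -4 and 3.
  step 8: 3 → 0
The second coordinate changes by +2 each step: at step 8 it is 16.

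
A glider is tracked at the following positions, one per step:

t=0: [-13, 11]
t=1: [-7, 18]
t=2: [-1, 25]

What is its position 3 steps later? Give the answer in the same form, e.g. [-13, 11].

The position changes by [+6, +7] every step.
step 3: [-1, 25] + [+6, +7] → [5, 32]
step 4: [5, 32] + [+6, +7] → [11, 39]
step 5: [11, 39] + [+6, +7] → [17, 46]

[17, 46]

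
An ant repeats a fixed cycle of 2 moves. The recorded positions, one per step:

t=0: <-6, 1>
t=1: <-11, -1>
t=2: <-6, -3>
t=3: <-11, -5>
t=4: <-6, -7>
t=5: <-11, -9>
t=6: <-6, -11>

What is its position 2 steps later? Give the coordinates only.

<-6, -15>

Step-to-step displacements: <-5, -2>, <+5, -2>, <-5, -2>, <+5, -2>, <-5, -2>, <+5, -2> — a repeating cycle of length 2.
step 7: apply <-5, -2> → <-11, -13>
step 8: apply <+5, -2> → <-6, -15>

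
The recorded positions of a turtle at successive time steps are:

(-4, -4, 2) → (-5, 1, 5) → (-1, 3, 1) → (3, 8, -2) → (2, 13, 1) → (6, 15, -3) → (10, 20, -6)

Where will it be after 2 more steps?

The moves between consecutive positions are (-1, +5, +3), (+4, +2, -4), (+4, +5, -3), (-1, +5, +3), (+4, +2, -4), (+4, +5, -3); they repeat the 3-cycle [(-1, +5, +3), (+4, +2, -4), (+4, +5, -3)].
step 7: apply (-1, +5, +3) → (9, 25, -3)
step 8: apply (+4, +2, -4) → (13, 27, -7)

(13, 27, -7)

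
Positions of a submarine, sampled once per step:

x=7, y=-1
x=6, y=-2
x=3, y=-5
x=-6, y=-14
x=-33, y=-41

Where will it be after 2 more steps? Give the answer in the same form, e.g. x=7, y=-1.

x=-357, y=-365

Step-to-step displacements: (-1, -1), (-3, -3), (-9, -9), (-27, -27); each is 3× the previous.
step 5: x=-33, y=-41 + (-81, -81) → x=-114, y=-122
step 6: x=-114, y=-122 + (-243, -243) → x=-357, y=-365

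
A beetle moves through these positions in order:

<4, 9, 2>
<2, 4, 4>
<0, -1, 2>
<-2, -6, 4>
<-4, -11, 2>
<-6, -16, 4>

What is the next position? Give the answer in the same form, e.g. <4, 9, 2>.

<-8, -21, 2>

First: linear, -2 per step → -8 at step 6.
Second: linear, -5 per step → -21 at step 6.
Third: cycles through 2, 4 every 2 steps. Step 6 lands at position 0 of the cycle → 2.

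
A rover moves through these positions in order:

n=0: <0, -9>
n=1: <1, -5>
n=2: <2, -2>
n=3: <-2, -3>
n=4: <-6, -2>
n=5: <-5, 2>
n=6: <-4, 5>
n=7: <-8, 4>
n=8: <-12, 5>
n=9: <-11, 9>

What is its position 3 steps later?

<-18, 12>

Step-to-step displacements: <+1, +4>, <+1, +3>, <-4, -1>, <-4, +1>, <+1, +4>, <+1, +3>, <-4, -1>, <-4, +1>, <+1, +4> — a repeating cycle of length 4.
step 10: apply <+1, +3> → <-10, 12>
step 11: apply <-4, -1> → <-14, 11>
step 12: apply <-4, +1> → <-18, 12>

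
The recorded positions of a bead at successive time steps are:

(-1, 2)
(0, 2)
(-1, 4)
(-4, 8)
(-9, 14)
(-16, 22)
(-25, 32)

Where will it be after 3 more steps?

First differences are (+1, +0), (-1, +2), (-3, +4), (-5, +6), (-7, +8), (-9, +10); their common second difference is (-2, +2) (constant acceleration).
step 7: (-25, 32) + (-11, +12) → (-36, 44)
step 8: (-36, 44) + (-13, +14) → (-49, 58)
step 9: (-49, 58) + (-15, +16) → (-64, 74)

(-64, 74)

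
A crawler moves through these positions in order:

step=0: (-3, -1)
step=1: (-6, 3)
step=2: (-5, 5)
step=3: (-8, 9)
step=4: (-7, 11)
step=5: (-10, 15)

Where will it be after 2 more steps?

(-12, 21)

Differencing gives (-3, +4), (+1, +2), (-3, +4), (+1, +2), (-3, +4). This is the pattern (-3, +4), (+1, +2) repeated.
step 6: apply (+1, +2) → (-9, 17)
step 7: apply (-3, +4) → (-12, 21)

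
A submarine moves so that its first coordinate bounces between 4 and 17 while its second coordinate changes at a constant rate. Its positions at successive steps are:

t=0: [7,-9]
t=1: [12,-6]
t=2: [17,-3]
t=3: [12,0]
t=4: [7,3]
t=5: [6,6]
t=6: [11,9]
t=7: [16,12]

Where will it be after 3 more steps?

The first coordinate reflects between 4 and 17, moving 5 per step.
  step 8: 16 → 13
  step 9: 13 → 8
  step 10: 8 → 5
The second coordinate changes by +3 each step: at step 10 it is 21.

[5,21]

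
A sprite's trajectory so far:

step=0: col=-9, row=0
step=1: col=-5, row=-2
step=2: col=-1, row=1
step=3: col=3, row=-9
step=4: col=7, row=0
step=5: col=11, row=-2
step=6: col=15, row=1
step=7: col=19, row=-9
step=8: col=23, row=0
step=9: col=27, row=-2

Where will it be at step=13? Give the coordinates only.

col=43, row=-2

The col coordinate changes by +4 each step, so at step 13 it is -9 + 13·(4) = 43.
The row coordinate repeats the cycle [0, -2, 1, -9] with period 4; step 13 mod 4 = 1, giving -2.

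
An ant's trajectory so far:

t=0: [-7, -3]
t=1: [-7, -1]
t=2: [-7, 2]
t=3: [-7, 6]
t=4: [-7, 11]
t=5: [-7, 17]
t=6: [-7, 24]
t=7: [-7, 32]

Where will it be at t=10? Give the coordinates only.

[-7, 62]

Taking differences between consecutive positions: [+0, +2], [+0, +3], [+0, +4], [+0, +5], [+0, +6], [+0, +7], [+0, +8]. These grow by [+0, +1] each step.
step 8: [-7, 32] + [+0, +9] → [-7, 41]
step 9: [-7, 41] + [+0, +10] → [-7, 51]
step 10: [-7, 51] + [+0, +11] → [-7, 62]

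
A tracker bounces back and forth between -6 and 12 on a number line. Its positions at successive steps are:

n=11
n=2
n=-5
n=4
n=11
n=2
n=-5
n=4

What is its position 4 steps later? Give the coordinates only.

n=4

The value travels 9 per step and bounces off the walls at -6 and 12.
  step 8: 4 → 11
  step 9: 11 → 2
  step 10: 2 → -5
  step 11: -5 → 4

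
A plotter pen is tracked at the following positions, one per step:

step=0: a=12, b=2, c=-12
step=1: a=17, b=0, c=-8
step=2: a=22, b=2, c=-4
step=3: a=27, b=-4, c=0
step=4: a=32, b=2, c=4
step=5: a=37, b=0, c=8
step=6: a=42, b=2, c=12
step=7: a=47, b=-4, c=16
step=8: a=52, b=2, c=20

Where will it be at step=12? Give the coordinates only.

a=72, b=2, c=36

A: linear, +5 per step → 72 at step 12.
B: cycles through 2, 0, 2, -4 every 4 steps. Step 12 lands at position 0 of the cycle → 2.
C: linear, +4 per step → 36 at step 12.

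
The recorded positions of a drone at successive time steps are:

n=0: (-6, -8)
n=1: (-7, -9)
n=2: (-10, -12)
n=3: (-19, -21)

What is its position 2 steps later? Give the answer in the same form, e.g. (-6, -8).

Consecutive displacements (-1, -1), (-3, -3), (-9, -9) scale by a factor of 3 each step.
step 4: (-19, -21) + (-27, -27) → (-46, -48)
step 5: (-46, -48) + (-81, -81) → (-127, -129)

(-127, -129)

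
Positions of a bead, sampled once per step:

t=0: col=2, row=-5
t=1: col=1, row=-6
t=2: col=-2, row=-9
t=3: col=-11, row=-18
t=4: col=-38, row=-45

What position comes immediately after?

The jumps are (-1,-1), (-3,-3), (-9,-9), (-27,-27) — a geometric progression with ratio 3.
step 5: col=-38, row=-45 + (-81,-81) → col=-119, row=-126

col=-119, row=-126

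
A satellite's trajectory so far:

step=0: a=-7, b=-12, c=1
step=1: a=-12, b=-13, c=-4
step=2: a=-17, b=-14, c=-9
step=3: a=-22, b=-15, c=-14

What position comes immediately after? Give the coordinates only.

The position changes by (-5, -1, -5) every step.
step 4: a=-22, b=-15, c=-14 + (-5, -1, -5) → a=-27, b=-16, c=-19

a=-27, b=-16, c=-19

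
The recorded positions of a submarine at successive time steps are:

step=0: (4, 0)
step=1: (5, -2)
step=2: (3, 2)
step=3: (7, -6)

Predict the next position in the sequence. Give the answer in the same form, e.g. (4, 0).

(-1, 10)

The jumps are (+1, -2), (-2, +4), (+4, -8) — a geometric progression with ratio -2.
step 4: (7, -6) + (-8, +16) → (-1, 10)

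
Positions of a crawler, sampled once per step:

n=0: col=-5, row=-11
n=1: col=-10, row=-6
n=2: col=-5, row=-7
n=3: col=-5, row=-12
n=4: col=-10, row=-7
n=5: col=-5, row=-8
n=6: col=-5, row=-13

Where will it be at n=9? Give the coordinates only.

The moves between consecutive positions are (-5,+5), (+5,-1), (+0,-5), (-5,+5), (+5,-1), (+0,-5); they repeat the 3-cycle [(-5,+5), (+5,-1), (+0,-5)].
step 7: apply (-5,+5) → col=-10, row=-8
step 8: apply (+5,-1) → col=-5, row=-9
step 9: apply (+0,-5) → col=-5, row=-14

col=-5, row=-14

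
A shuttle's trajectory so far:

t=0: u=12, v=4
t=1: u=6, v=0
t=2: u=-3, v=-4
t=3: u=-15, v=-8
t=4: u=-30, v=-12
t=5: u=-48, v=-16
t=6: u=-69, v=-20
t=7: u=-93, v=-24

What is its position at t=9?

Taking differences between consecutive positions: (-6,-4), (-9,-4), (-12,-4), (-15,-4), (-18,-4), (-21,-4), (-24,-4). These grow by (-3,+0) each step.
step 8: u=-93, v=-24 + (-27,-4) → u=-120, v=-28
step 9: u=-120, v=-28 + (-30,-4) → u=-150, v=-32

u=-150, v=-32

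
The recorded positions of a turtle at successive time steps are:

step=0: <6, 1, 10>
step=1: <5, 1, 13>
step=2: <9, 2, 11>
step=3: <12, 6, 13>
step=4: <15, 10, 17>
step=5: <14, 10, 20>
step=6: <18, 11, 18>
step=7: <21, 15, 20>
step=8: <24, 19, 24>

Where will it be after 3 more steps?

Step-to-step displacements: <-1, +0, +3>, <+4, +1, -2>, <+3, +4, +2>, <+3, +4, +4>, <-1, +0, +3>, <+4, +1, -2>, <+3, +4, +2>, <+3, +4, +4> — a repeating cycle of length 4.
step 9: apply <-1, +0, +3> → <23, 19, 27>
step 10: apply <+4, +1, -2> → <27, 20, 25>
step 11: apply <+3, +4, +2> → <30, 24, 27>

<30, 24, 27>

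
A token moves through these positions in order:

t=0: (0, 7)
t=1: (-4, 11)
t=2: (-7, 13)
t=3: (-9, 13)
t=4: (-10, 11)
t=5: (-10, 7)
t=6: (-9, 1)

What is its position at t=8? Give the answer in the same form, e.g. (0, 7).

(-4, -17)

First differences are (-4, +4), (-3, +2), (-2, +0), (-1, -2), (+0, -4), (+1, -6); their common second difference is (+1, -2) (constant acceleration).
step 7: (-9, 1) + (+2, -8) → (-7, -7)
step 8: (-7, -7) + (+3, -10) → (-4, -17)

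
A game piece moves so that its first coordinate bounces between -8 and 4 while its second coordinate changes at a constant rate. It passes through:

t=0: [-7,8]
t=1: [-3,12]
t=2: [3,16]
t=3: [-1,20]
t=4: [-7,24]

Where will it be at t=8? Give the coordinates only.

[-7,40]

The first coordinate travels 6 per step and bounces off the walls at -8 and 4.
  step 5: -7 → -3
  step 6: -3 → 3
  step 7: 3 → -1
  step 8: -1 → -7
The second coordinate changes by +4 each step: at step 8 it is 40.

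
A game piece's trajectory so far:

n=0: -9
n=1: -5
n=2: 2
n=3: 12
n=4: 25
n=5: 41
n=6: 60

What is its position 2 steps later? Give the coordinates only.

107

First differences are +4, +7, +10, +13, +16, +19; their common second difference is +3 (constant acceleration).
step 7: 60 + 22 → 82
step 8: 82 + 25 → 107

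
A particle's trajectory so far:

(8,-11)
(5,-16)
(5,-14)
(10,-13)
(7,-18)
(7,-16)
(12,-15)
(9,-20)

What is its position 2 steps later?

(14,-17)

Differencing gives (-3,-5), (+0,+2), (+5,+1), (-3,-5), (+0,+2), (+5,+1), (-3,-5). This is the pattern (-3,-5), (+0,+2), (+5,+1) repeated.
step 8: apply (+0,+2) → (9,-18)
step 9: apply (+5,+1) → (14,-17)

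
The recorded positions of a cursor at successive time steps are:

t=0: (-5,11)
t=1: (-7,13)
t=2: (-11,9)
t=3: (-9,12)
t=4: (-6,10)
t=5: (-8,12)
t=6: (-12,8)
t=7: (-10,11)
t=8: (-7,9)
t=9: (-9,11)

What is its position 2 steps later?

Step-to-step displacements: (-2,+2), (-4,-4), (+2,+3), (+3,-2), (-2,+2), (-4,-4), (+2,+3), (+3,-2), (-2,+2) — a repeating cycle of length 4.
step 10: apply (-4,-4) → (-13,7)
step 11: apply (+2,+3) → (-11,10)

(-11,10)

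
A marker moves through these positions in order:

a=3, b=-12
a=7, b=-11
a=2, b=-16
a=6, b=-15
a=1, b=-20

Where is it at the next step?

a=5, b=-19

Step-to-step displacements: (+4,+1), (-5,-5), (+4,+1), (-5,-5) — a repeating cycle of length 2.
step 5: apply (+4,+1) → a=5, b=-19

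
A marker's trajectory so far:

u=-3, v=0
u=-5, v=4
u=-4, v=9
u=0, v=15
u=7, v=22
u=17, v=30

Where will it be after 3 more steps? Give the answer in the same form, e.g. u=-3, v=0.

Successive displacements: (-2,+4), (+1,+5), (+4,+6), (+7,+7), (+10,+8) — each changes by (+3,+1).
step 6: u=17, v=30 + (+13,+9) → u=30, v=39
step 7: u=30, v=39 + (+16,+10) → u=46, v=49
step 8: u=46, v=49 + (+19,+11) → u=65, v=60

u=65, v=60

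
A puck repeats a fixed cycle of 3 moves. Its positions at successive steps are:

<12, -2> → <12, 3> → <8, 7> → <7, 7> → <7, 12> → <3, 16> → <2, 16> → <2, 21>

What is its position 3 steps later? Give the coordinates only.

Step-to-step displacements: <+0, +5>, <-4, +4>, <-1, +0>, <+0, +5>, <-4, +4>, <-1, +0>, <+0, +5> — a repeating cycle of length 3.
step 8: apply <-4, +4> → <-2, 25>
step 9: apply <-1, +0> → <-3, 25>
step 10: apply <+0, +5> → <-3, 30>

<-3, 30>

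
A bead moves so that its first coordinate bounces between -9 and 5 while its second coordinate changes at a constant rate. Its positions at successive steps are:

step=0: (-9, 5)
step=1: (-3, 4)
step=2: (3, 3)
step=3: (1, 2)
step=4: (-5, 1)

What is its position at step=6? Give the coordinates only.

(-1, -1)

The first coordinate travels 6 per step and bounces off the walls at -9 and 5.
  step 5: -5 → -7
  step 6: -7 → -1
The second coordinate changes by -1 each step: at step 6 it is -1.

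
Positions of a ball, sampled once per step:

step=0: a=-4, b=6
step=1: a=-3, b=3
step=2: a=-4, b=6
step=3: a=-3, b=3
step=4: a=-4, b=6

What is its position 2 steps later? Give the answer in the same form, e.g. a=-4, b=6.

a=-4, b=6

Step-to-step displacements: (+1, -3), (-1, +3), (+1, -3), (-1, +3); each is -1× the previous.
step 5: a=-4, b=6 + (+1, -3) → a=-3, b=3
step 6: a=-3, b=3 + (-1, +3) → a=-4, b=6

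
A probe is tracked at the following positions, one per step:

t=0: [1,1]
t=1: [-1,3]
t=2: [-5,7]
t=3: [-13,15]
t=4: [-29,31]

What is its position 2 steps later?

Consecutive displacements [-2,+2], [-4,+4], [-8,+8], [-16,+16] scale by a factor of 2 each step.
step 5: [-29,31] + [-32,+32] → [-61,63]
step 6: [-61,63] + [-64,+64] → [-125,127]

[-125,127]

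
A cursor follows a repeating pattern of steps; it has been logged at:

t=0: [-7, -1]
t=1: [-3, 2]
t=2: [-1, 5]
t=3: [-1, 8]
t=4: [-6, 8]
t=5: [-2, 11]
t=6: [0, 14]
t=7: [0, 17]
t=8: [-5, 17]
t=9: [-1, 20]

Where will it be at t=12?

Differencing gives [+4, +3], [+2, +3], [+0, +3], [-5, +0], [+4, +3], [+2, +3], [+0, +3], [-5, +0], [+4, +3]. This is the pattern [+4, +3], [+2, +3], [+0, +3], [-5, +0] repeated.
step 10: apply [+2, +3] → [1, 23]
step 11: apply [+0, +3] → [1, 26]
step 12: apply [-5, +0] → [-4, 26]

[-4, 26]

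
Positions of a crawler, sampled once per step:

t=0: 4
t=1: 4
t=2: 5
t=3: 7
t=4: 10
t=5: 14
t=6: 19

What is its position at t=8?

Taking differences between consecutive positions: +0, +1, +2, +3, +4, +5. These grow by +1 each step.
step 7: 19 + 6 → 25
step 8: 25 + 7 → 32

32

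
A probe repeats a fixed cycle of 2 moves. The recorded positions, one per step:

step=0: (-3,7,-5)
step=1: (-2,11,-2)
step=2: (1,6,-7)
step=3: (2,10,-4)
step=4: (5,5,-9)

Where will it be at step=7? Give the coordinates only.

(10,8,-8)

The moves between consecutive positions are (+1,+4,+3), (+3,-5,-5), (+1,+4,+3), (+3,-5,-5); they repeat the 2-cycle [(+1,+4,+3), (+3,-5,-5)].
step 5: apply (+1,+4,+3) → (6,9,-6)
step 6: apply (+3,-5,-5) → (9,4,-11)
step 7: apply (+1,+4,+3) → (10,8,-8)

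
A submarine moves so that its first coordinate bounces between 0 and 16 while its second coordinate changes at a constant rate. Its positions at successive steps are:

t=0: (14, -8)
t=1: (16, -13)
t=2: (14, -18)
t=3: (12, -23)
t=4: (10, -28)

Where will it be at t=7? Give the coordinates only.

(4, -43)

The first coordinate travels 2 per step and bounces off the walls at 0 and 16.
  step 5: 10 → 8
  step 6: 8 → 6
  step 7: 6 → 4
The second coordinate changes by -5 each step: at step 7 it is -43.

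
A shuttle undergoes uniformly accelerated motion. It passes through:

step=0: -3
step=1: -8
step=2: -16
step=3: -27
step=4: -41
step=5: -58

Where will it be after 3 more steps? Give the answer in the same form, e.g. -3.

Taking differences between consecutive positions: -5, -8, -11, -14, -17. These grow by -3 each step.
step 6: -58 − 20 → -78
step 7: -78 − 23 → -101
step 8: -101 − 26 → -127

-127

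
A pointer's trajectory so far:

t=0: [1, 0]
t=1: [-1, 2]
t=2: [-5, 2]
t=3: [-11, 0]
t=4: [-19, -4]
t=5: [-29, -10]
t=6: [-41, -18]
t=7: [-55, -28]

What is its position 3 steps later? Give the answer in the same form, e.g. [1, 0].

[-109, -70]

Taking differences between consecutive positions: [-2, +2], [-4, +0], [-6, -2], [-8, -4], [-10, -6], [-12, -8], [-14, -10]. These grow by [-2, -2] each step.
step 8: [-55, -28] + [-16, -12] → [-71, -40]
step 9: [-71, -40] + [-18, -14] → [-89, -54]
step 10: [-89, -54] + [-20, -16] → [-109, -70]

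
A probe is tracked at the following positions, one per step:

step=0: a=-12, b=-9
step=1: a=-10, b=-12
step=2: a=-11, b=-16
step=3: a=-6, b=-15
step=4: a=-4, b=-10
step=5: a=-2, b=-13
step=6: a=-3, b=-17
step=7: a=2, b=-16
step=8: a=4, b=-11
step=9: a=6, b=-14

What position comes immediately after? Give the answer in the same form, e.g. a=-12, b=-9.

Step-to-step displacements: (+2, -3), (-1, -4), (+5, +1), (+2, +5), (+2, -3), (-1, -4), (+5, +1), (+2, +5), (+2, -3) — a repeating cycle of length 4.
step 10: apply (-1, -4) → a=5, b=-18

a=5, b=-18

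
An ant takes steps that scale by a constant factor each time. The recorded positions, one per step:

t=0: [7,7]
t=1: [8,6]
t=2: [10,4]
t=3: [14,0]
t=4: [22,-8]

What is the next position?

[38,-24]

The jumps are [+1,-1], [+2,-2], [+4,-4], [+8,-8] — a geometric progression with ratio 2.
step 5: [22,-8] + [+16,-16] → [38,-24]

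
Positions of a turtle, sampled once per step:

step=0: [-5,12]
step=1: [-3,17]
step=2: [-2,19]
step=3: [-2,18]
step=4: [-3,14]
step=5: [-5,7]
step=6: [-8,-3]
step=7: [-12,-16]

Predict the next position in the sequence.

Taking differences between consecutive positions: [+2,+5], [+1,+2], [+0,-1], [-1,-4], [-2,-7], [-3,-10], [-4,-13]. These grow by [-1,-3] each step.
step 8: [-12,-16] + [-5,-16] → [-17,-32]

[-17,-32]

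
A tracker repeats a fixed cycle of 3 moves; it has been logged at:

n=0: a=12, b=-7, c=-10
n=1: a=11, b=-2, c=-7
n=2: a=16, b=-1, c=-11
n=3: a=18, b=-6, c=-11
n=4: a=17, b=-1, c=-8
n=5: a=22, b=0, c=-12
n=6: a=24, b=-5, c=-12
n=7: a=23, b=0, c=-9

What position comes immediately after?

a=28, b=1, c=-13

The moves between consecutive positions are (-1,+5,+3), (+5,+1,-4), (+2,-5,+0), (-1,+5,+3), (+5,+1,-4), (+2,-5,+0), (-1,+5,+3); they repeat the 3-cycle [(-1,+5,+3), (+5,+1,-4), (+2,-5,+0)].
step 8: apply (+5,+1,-4) → a=28, b=1, c=-13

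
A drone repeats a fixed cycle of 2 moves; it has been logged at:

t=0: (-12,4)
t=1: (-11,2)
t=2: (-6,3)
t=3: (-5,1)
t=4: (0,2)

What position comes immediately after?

(1,0)

Step-to-step displacements: (+1,-2), (+5,+1), (+1,-2), (+5,+1) — a repeating cycle of length 2.
step 5: apply (+1,-2) → (1,0)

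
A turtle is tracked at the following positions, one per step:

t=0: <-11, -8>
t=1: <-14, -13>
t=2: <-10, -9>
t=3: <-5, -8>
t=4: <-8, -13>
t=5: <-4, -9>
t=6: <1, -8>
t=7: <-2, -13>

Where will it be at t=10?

Step-to-step displacements: <-3, -5>, <+4, +4>, <+5, +1>, <-3, -5>, <+4, +4>, <+5, +1>, <-3, -5> — a repeating cycle of length 3.
step 8: apply <+4, +4> → <2, -9>
step 9: apply <+5, +1> → <7, -8>
step 10: apply <-3, -5> → <4, -13>

<4, -13>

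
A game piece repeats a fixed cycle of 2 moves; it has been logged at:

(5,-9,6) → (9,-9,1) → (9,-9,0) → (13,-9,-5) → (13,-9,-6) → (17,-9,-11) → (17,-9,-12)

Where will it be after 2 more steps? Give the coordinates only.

Differencing gives (+4,+0,-5), (+0,+0,-1), (+4,+0,-5), (+0,+0,-1), (+4,+0,-5), (+0,+0,-1). This is the pattern (+4,+0,-5), (+0,+0,-1) repeated.
step 7: apply (+4,+0,-5) → (21,-9,-17)
step 8: apply (+0,+0,-1) → (21,-9,-18)

(21,-9,-18)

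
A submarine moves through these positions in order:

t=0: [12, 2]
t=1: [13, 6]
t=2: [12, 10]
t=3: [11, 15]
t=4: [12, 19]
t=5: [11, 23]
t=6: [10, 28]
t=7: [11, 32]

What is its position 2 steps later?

Step-to-step displacements: [+1, +4], [-1, +4], [-1, +5], [+1, +4], [-1, +4], [-1, +5], [+1, +4] — a repeating cycle of length 3.
step 8: apply [-1, +4] → [10, 36]
step 9: apply [-1, +5] → [9, 41]

[9, 41]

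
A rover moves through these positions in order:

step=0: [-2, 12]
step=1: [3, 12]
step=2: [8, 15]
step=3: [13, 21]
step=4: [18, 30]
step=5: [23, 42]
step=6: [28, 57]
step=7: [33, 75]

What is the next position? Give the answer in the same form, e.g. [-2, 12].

Taking differences between consecutive positions: [+5, +0], [+5, +3], [+5, +6], [+5, +9], [+5, +12], [+5, +15], [+5, +18]. These grow by [+0, +3] each step.
step 8: [33, 75] + [+5, +21] → [38, 96]

[38, 96]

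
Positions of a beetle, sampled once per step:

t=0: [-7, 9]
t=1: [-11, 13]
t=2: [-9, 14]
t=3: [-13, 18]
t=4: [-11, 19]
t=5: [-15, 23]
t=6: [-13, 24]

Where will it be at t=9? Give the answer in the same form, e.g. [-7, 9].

Step-to-step displacements: [-4, +4], [+2, +1], [-4, +4], [+2, +1], [-4, +4], [+2, +1] — a repeating cycle of length 2.
step 7: apply [-4, +4] → [-17, 28]
step 8: apply [+2, +1] → [-15, 29]
step 9: apply [-4, +4] → [-19, 33]

[-19, 33]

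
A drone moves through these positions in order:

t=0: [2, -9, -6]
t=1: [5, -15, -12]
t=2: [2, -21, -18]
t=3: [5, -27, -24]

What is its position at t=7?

[5, -51, -48]

First: cycles through 2, 5 every 2 steps. Step 7 lands at position 1 of the cycle → 5.
Second: linear, -6 per step → -51 at step 7.
Third: linear, -6 per step → -48 at step 7.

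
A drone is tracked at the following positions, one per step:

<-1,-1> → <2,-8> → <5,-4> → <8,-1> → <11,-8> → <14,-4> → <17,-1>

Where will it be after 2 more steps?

<23,-4>

First: linear, +3 per step → 23 at step 8.
Second: cycles through -1, -8, -4 every 3 steps. Step 8 lands at position 2 of the cycle → -4.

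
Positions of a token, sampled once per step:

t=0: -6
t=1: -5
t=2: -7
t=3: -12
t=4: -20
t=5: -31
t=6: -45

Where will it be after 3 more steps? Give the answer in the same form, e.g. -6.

First differences are +1, -2, -5, -8, -11, -14; their common second difference is -3 (constant acceleration).
step 7: -45 − 17 → -62
step 8: -62 − 20 → -82
step 9: -82 − 23 → -105

-105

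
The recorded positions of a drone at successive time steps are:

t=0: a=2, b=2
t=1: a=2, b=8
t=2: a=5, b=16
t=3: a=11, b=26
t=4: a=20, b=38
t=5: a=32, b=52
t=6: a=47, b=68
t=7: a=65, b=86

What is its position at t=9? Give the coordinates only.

a=110, b=128

Taking differences between consecutive positions: (+0,+6), (+3,+8), (+6,+10), (+9,+12), (+12,+14), (+15,+16), (+18,+18). These grow by (+3,+2) each step.
step 8: a=65, b=86 + (+21,+20) → a=86, b=106
step 9: a=86, b=106 + (+24,+22) → a=110, b=128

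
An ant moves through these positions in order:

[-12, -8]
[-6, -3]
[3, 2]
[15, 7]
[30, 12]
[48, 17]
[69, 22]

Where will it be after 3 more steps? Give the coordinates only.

[150, 37]

First differences are [+6, +5], [+9, +5], [+12, +5], [+15, +5], [+18, +5], [+21, +5]; their common second difference is [+3, +0] (constant acceleration).
step 7: [69, 22] + [+24, +5] → [93, 27]
step 8: [93, 27] + [+27, +5] → [120, 32]
step 9: [120, 32] + [+30, +5] → [150, 37]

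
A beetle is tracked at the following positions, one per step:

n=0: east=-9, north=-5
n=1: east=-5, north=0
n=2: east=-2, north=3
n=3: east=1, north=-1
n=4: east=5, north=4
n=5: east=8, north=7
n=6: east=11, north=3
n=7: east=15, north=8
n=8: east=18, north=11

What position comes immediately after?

east=21, north=7

Differencing gives (+4, +5), (+3, +3), (+3, -4), (+4, +5), (+3, +3), (+3, -4), (+4, +5), (+3, +3). This is the pattern (+4, +5), (+3, +3), (+3, -4) repeated.
step 9: apply (+3, -4) → east=21, north=7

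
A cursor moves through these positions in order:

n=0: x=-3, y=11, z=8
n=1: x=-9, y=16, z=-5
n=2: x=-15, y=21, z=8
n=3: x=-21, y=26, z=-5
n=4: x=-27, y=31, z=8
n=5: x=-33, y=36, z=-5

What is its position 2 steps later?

The x coordinate changes by -6 each step, so at step 7 it is -3 + 7·(-6) = -45.
The y coordinate changes by +5 each step, so at step 7 it is 11 + 7·(5) = 46.
The z coordinate repeats the cycle [8, -5] with period 2; step 7 mod 2 = 1, giving -5.

x=-45, y=46, z=-5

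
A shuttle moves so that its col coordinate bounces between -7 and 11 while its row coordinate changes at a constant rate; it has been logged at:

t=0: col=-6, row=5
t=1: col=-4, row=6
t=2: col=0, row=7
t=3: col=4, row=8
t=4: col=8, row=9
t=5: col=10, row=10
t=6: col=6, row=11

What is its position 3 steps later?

The col coordinate reflects between -7 and 11, moving 4 per step.
  step 7: 6 → 2
  step 8: 2 → -2
  step 9: -2 → -6
The row coordinate changes by +1 each step: at step 9 it is 14.

col=-6, row=14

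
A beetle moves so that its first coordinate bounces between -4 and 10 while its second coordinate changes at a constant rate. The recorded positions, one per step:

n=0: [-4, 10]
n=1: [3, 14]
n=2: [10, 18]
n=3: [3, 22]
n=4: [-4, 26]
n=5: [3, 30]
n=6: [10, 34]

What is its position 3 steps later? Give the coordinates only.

[3, 46]

The first coordinate reflects between -4 and 10, moving 7 per step.
  step 7: 10 → 3
  step 8: 3 → -4
  step 9: -4 → 3
The second coordinate changes by +4 each step: at step 9 it is 46.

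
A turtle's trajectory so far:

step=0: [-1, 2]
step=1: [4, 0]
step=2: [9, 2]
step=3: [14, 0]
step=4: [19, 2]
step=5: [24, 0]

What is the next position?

[29, 2]

First: linear, +5 per step → 29 at step 6.
Second: cycles through 2, 0 every 2 steps. Step 6 lands at position 0 of the cycle → 2.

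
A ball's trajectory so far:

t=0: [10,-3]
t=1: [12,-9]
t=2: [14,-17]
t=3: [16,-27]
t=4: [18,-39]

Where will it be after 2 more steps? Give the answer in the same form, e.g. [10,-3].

[22,-69]

Taking differences between consecutive positions: [+2,-6], [+2,-8], [+2,-10], [+2,-12]. These grow by [+0,-2] each step.
step 5: [18,-39] + [+2,-14] → [20,-53]
step 6: [20,-53] + [+2,-16] → [22,-69]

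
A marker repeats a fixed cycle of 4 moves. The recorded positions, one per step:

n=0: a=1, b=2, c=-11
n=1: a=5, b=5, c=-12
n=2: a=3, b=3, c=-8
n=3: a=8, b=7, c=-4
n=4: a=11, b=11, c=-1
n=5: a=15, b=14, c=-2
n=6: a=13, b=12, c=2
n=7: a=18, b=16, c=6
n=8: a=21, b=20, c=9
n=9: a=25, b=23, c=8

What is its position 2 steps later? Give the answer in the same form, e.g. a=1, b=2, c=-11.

The moves between consecutive positions are (+4, +3, -1), (-2, -2, +4), (+5, +4, +4), (+3, +4, +3), (+4, +3, -1), (-2, -2, +4), (+5, +4, +4), (+3, +4, +3), (+4, +3, -1); they repeat the 4-cycle [(+4, +3, -1), (-2, -2, +4), (+5, +4, +4), (+3, +4, +3)].
step 10: apply (-2, -2, +4) → a=23, b=21, c=12
step 11: apply (+5, +4, +4) → a=28, b=25, c=16

a=28, b=25, c=16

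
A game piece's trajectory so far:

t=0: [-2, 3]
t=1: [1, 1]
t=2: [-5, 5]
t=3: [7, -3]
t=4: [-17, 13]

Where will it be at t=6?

Step-to-step displacements: [+3, -2], [-6, +4], [+12, -8], [-24, +16]; each is -2× the previous.
step 5: [-17, 13] + [+48, -32] → [31, -19]
step 6: [31, -19] + [-96, +64] → [-65, 45]

[-65, 45]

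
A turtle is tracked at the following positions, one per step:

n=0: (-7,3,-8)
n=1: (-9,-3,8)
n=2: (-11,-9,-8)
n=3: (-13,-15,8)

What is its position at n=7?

The first coordinate changes by -2 each step, so at step 7 it is -7 + 7·(-2) = -21.
The second coordinate changes by -6 each step, so at step 7 it is 3 + 7·(-6) = -39.
The third coordinate repeats the cycle [-8, 8] with period 2; step 7 mod 2 = 1, giving 8.

(-21,-39,8)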